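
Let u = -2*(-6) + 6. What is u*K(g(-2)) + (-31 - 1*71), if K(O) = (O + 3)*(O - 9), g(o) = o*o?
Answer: -732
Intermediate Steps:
g(o) = o**2
K(O) = (-9 + O)*(3 + O) (K(O) = (3 + O)*(-9 + O) = (-9 + O)*(3 + O))
u = 18 (u = 12 + 6 = 18)
u*K(g(-2)) + (-31 - 1*71) = 18*(-27 + ((-2)**2)**2 - 6*(-2)**2) + (-31 - 1*71) = 18*(-27 + 4**2 - 6*4) + (-31 - 71) = 18*(-27 + 16 - 24) - 102 = 18*(-35) - 102 = -630 - 102 = -732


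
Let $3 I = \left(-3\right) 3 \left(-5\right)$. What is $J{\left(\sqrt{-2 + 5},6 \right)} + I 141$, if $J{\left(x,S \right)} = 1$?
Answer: $2116$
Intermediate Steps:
$I = 15$ ($I = \frac{\left(-3\right) 3 \left(-5\right)}{3} = \frac{\left(-9\right) \left(-5\right)}{3} = \frac{1}{3} \cdot 45 = 15$)
$J{\left(\sqrt{-2 + 5},6 \right)} + I 141 = 1 + 15 \cdot 141 = 1 + 2115 = 2116$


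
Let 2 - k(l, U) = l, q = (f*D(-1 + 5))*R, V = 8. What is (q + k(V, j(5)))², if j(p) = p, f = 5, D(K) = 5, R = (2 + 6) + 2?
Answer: 59536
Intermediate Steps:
R = 10 (R = 8 + 2 = 10)
q = 250 (q = (5*5)*10 = 25*10 = 250)
k(l, U) = 2 - l
(q + k(V, j(5)))² = (250 + (2 - 1*8))² = (250 + (2 - 8))² = (250 - 6)² = 244² = 59536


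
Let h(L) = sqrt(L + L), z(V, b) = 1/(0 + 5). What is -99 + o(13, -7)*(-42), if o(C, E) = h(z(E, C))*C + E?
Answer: 195 - 546*sqrt(10)/5 ≈ -150.32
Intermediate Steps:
z(V, b) = 1/5
h(L) = sqrt(2)*sqrt(L) (h(L) = sqrt(2*L) = sqrt(2)*sqrt(L))
o(C, E) = E + C*sqrt(10)/5 (o(C, E) = (sqrt(2)*sqrt(1/5))*C + E = (sqrt(2)*(sqrt(5)/5))*C + E = (sqrt(10)/5)*C + E = C*sqrt(10)/5 + E = E + C*sqrt(10)/5)
-99 + o(13, -7)*(-42) = -99 + (-7 + (1/5)*13*sqrt(10))*(-42) = -99 + (-7 + 13*sqrt(10)/5)*(-42) = -99 + (294 - 546*sqrt(10)/5) = 195 - 546*sqrt(10)/5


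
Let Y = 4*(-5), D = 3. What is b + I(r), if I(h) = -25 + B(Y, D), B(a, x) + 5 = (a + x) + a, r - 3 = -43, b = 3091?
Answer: 3024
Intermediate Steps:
r = -40 (r = 3 - 43 = -40)
Y = -20
B(a, x) = -5 + x + 2*a (B(a, x) = -5 + ((a + x) + a) = -5 + (x + 2*a) = -5 + x + 2*a)
I(h) = -67 (I(h) = -25 + (-5 + 3 + 2*(-20)) = -25 + (-5 + 3 - 40) = -25 - 42 = -67)
b + I(r) = 3091 - 67 = 3024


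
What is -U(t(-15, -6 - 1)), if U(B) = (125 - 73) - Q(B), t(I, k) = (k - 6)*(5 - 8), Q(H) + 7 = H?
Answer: -20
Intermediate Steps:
Q(H) = -7 + H
t(I, k) = 18 - 3*k (t(I, k) = (-6 + k)*(-3) = 18 - 3*k)
U(B) = 59 - B (U(B) = (125 - 73) - (-7 + B) = 52 + (7 - B) = 59 - B)
-U(t(-15, -6 - 1)) = -(59 - (18 - 3*(-6 - 1))) = -(59 - (18 - 3*(-7))) = -(59 - (18 + 21)) = -(59 - 1*39) = -(59 - 39) = -1*20 = -20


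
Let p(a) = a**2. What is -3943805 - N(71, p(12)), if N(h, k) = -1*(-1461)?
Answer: -3945266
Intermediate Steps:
N(h, k) = 1461
-3943805 - N(71, p(12)) = -3943805 - 1*1461 = -3943805 - 1461 = -3945266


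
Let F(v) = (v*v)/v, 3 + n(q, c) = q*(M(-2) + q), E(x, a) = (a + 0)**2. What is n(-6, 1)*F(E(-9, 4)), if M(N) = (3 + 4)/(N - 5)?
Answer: 624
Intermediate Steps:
M(N) = 7/(-5 + N)
E(x, a) = a**2
n(q, c) = -3 + q*(-1 + q) (n(q, c) = -3 + q*(7/(-5 - 2) + q) = -3 + q*(7/(-7) + q) = -3 + q*(7*(-1/7) + q) = -3 + q*(-1 + q))
F(v) = v (F(v) = v**2/v = v)
n(-6, 1)*F(E(-9, 4)) = (-3 + (-6)**2 - 1*(-6))*4**2 = (-3 + 36 + 6)*16 = 39*16 = 624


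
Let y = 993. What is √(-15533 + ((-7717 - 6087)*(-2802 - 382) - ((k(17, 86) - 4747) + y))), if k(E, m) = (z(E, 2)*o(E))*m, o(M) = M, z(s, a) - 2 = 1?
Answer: √43935771 ≈ 6628.4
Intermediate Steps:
z(s, a) = 3 (z(s, a) = 2 + 1 = 3)
k(E, m) = 3*E*m (k(E, m) = (3*E)*m = 3*E*m)
√(-15533 + ((-7717 - 6087)*(-2802 - 382) - ((k(17, 86) - 4747) + y))) = √(-15533 + ((-7717 - 6087)*(-2802 - 382) - ((3*17*86 - 4747) + 993))) = √(-15533 + (-13804*(-3184) - ((4386 - 4747) + 993))) = √(-15533 + (43951936 - (-361 + 993))) = √(-15533 + (43951936 - 1*632)) = √(-15533 + (43951936 - 632)) = √(-15533 + 43951304) = √43935771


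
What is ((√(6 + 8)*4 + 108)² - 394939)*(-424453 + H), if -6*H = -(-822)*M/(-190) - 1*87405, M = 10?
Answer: 5966162969125/38 - 6728562000*√14/19 ≈ 1.5568e+11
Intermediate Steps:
H = 553839/38 (H = -(-(-822)*10/(-190) - 1*87405)/6 = -(-(-822)*10*(-1/190) - 87405)/6 = -(-(-822)*(-1)/19 - 87405)/6 = -(-822*1/19 - 87405)/6 = -(-822/19 - 87405)/6 = -⅙*(-1661517/19) = 553839/38 ≈ 14575.)
((√(6 + 8)*4 + 108)² - 394939)*(-424453 + H) = ((√(6 + 8)*4 + 108)² - 394939)*(-424453 + 553839/38) = ((√14*4 + 108)² - 394939)*(-15575375/38) = ((4*√14 + 108)² - 394939)*(-15575375/38) = ((108 + 4*√14)² - 394939)*(-15575375/38) = (-394939 + (108 + 4*√14)²)*(-15575375/38) = 6151323027125/38 - 15575375*(108 + 4*√14)²/38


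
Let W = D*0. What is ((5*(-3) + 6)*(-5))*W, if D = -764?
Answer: 0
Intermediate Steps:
W = 0 (W = -764*0 = 0)
((5*(-3) + 6)*(-5))*W = ((5*(-3) + 6)*(-5))*0 = ((-15 + 6)*(-5))*0 = -9*(-5)*0 = 45*0 = 0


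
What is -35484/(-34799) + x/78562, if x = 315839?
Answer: 13778575369/2733879038 ≈ 5.0399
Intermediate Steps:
-35484/(-34799) + x/78562 = -35484/(-34799) + 315839/78562 = -35484*(-1/34799) + 315839*(1/78562) = 35484/34799 + 315839/78562 = 13778575369/2733879038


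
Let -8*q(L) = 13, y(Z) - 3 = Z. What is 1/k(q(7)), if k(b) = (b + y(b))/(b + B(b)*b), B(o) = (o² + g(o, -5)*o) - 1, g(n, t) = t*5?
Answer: 35997/128 ≈ 281.23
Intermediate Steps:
y(Z) = 3 + Z
g(n, t) = 5*t
q(L) = -13/8 (q(L) = -⅛*13 = -13/8)
B(o) = -1 + o² - 25*o (B(o) = (o² + (5*(-5))*o) - 1 = (o² - 25*o) - 1 = -1 + o² - 25*o)
k(b) = (3 + 2*b)/(b + b*(-1 + b² - 25*b)) (k(b) = (b + (3 + b))/(b + (-1 + b² - 25*b)*b) = (3 + 2*b)/(b + b*(-1 + b² - 25*b)))
1/k(q(7)) = 1/((3 + 2*(-13/8))/((-13/8)²*(-25 - 13/8))) = 1/(64*(3 - 13/4)/(169*(-213/8))) = 1/((64/169)*(-8/213)*(-¼)) = 1/(128/35997) = 35997/128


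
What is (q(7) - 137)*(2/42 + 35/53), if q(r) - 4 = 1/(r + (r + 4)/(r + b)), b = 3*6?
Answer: -9736922/103509 ≈ -94.068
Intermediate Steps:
b = 18
q(r) = 4 + 1/(r + (4 + r)/(18 + r)) (q(r) = 4 + 1/(r + (r + 4)/(r + 18)) = 4 + 1/(r + (4 + r)/(18 + r)))
(q(7) - 137)*(2/42 + 35/53) = ((34 + 4*7**2 + 77*7)/(4 + 7**2 + 19*7) - 137)*(2/42 + 35/53) = ((34 + 4*49 + 539)/(4 + 49 + 133) - 137)*(2*(1/42) + 35*(1/53)) = ((34 + 196 + 539)/186 - 137)*(1/21 + 35/53) = ((1/186)*769 - 137)*(788/1113) = (769/186 - 137)*(788/1113) = -24713/186*788/1113 = -9736922/103509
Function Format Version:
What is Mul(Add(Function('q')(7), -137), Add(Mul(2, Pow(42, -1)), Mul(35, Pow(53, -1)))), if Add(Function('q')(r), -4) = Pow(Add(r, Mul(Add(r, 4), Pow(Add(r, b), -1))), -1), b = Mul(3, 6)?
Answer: Rational(-9736922, 103509) ≈ -94.068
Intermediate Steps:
b = 18
Function('q')(r) = Add(4, Pow(Add(r, Mul(Pow(Add(18, r), -1), Add(4, r))), -1)) (Function('q')(r) = Add(4, Pow(Add(r, Mul(Add(r, 4), Pow(Add(r, 18), -1))), -1)) = Add(4, Pow(Add(r, Mul(Add(4, r), Pow(Add(18, r), -1))), -1)) = Add(4, Pow(Add(r, Mul(Pow(Add(18, r), -1), Add(4, r))), -1)))
Mul(Add(Function('q')(7), -137), Add(Mul(2, Pow(42, -1)), Mul(35, Pow(53, -1)))) = Mul(Add(Mul(Pow(Add(4, Pow(7, 2), Mul(19, 7)), -1), Add(34, Mul(4, Pow(7, 2)), Mul(77, 7))), -137), Add(Mul(2, Pow(42, -1)), Mul(35, Pow(53, -1)))) = Mul(Add(Mul(Pow(Add(4, 49, 133), -1), Add(34, Mul(4, 49), 539)), -137), Add(Mul(2, Rational(1, 42)), Mul(35, Rational(1, 53)))) = Mul(Add(Mul(Pow(186, -1), Add(34, 196, 539)), -137), Add(Rational(1, 21), Rational(35, 53))) = Mul(Add(Mul(Rational(1, 186), 769), -137), Rational(788, 1113)) = Mul(Add(Rational(769, 186), -137), Rational(788, 1113)) = Mul(Rational(-24713, 186), Rational(788, 1113)) = Rational(-9736922, 103509)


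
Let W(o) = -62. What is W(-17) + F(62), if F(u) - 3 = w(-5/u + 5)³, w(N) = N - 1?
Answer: 287555/238328 ≈ 1.2066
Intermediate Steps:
w(N) = -1 + N
F(u) = 3 + (4 - 5/u)³ (F(u) = 3 + (-1 + (-5/u + 5))³ = 3 + (-1 + (5 - 5/u))³ = 3 + (4 - 5/u)³)
W(-17) + F(62) = -62 + (3 + (-5 + 4*62)³/62³) = -62 + (3 + (-5 + 248)³/238328) = -62 + (3 + (1/238328)*243³) = -62 + (3 + (1/238328)*14348907) = -62 + (3 + 14348907/238328) = -62 + 15063891/238328 = 287555/238328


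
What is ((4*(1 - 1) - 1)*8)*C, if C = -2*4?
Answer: 64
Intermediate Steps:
C = -8
((4*(1 - 1) - 1)*8)*C = ((4*(1 - 1) - 1)*8)*(-8) = ((4*0 - 1)*8)*(-8) = ((0 - 1)*8)*(-8) = -1*8*(-8) = -8*(-8) = 64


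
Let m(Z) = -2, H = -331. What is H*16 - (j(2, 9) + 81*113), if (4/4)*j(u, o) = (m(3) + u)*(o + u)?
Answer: -14449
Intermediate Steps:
j(u, o) = (-2 + u)*(o + u)
H*16 - (j(2, 9) + 81*113) = -331*16 - ((2² - 2*9 - 2*2 + 9*2) + 81*113) = -5296 - ((4 - 18 - 4 + 18) + 9153) = -5296 - (0 + 9153) = -5296 - 1*9153 = -5296 - 9153 = -14449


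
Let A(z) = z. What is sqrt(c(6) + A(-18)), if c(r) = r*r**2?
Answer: 3*sqrt(22) ≈ 14.071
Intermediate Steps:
c(r) = r**3
sqrt(c(6) + A(-18)) = sqrt(6**3 - 18) = sqrt(216 - 18) = sqrt(198) = 3*sqrt(22)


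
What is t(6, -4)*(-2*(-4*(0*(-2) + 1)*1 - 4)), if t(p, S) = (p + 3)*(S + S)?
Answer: -1152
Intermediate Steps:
t(p, S) = 2*S*(3 + p) (t(p, S) = (3 + p)*(2*S) = 2*S*(3 + p))
t(6, -4)*(-2*(-4*(0*(-2) + 1)*1 - 4)) = (2*(-4)*(3 + 6))*(-2*(-4*(0*(-2) + 1)*1 - 4)) = (2*(-4)*9)*(-2*(-4*(0 + 1)*1 - 4)) = -(-144)*(-4*1*1 - 4) = -(-144)*(-4*1 - 4) = -(-144)*(-4 - 4) = -(-144)*(-8) = -72*16 = -1152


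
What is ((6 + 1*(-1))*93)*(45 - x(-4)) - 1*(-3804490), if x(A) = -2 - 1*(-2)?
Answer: 3825415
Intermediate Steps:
x(A) = 0 (x(A) = -2 + 2 = 0)
((6 + 1*(-1))*93)*(45 - x(-4)) - 1*(-3804490) = ((6 + 1*(-1))*93)*(45 - 1*0) - 1*(-3804490) = ((6 - 1)*93)*(45 + 0) + 3804490 = (5*93)*45 + 3804490 = 465*45 + 3804490 = 20925 + 3804490 = 3825415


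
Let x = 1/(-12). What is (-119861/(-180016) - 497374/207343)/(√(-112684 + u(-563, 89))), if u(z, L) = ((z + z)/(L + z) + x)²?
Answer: 15329856462657*I*√101264839607/944928989961093581804 ≈ 0.0051626*I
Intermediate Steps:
x = -1/12 ≈ -0.083333
u(z, L) = (-1/12 + 2*z/(L + z))² (u(z, L) = ((z + z)/(L + z) - 1/12)² = ((2*z)/(L + z) - 1/12)² = (2*z/(L + z) - 1/12)² = (-1/12 + 2*z/(L + z))²)
(-119861/(-180016) - 497374/207343)/(√(-112684 + u(-563, 89))) = (-119861/(-180016) - 497374/207343)/(√(-112684 + (-1*89 + 23*(-563))²/(144*(89 - 563)²))) = (-119861*(-1/180016) - 497374*1/207343)/(√(-112684 + (1/144)*(-89 - 12949)²/(-474)²)) = (119861/180016 - 497374/207343)/(√(-112684 + (1/144)*(1/224676)*(-13038)²)) = -64682938661/(37325057488*√(-112684 + (1/144)*(1/224676)*169989444)) = -64682938661/(37325057488*√(-112684 + 4721929/898704)) = -64682938661*(-948*I*√101264839607/101264839607)/37325057488 = -(-15329856462657)*I*√101264839607/944928989961093581804 = 15329856462657*I*√101264839607/944928989961093581804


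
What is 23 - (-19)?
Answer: 42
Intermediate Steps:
23 - (-19) = 23 - 19*(-1) = 23 + 19 = 42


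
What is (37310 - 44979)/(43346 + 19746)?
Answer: -7669/63092 ≈ -0.12155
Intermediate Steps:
(37310 - 44979)/(43346 + 19746) = -7669/63092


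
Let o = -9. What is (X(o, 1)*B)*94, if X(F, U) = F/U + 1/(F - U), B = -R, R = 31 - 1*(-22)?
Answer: 226681/5 ≈ 45336.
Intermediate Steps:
R = 53 (R = 31 + 22 = 53)
B = -53 (B = -1*53 = -53)
X(F, U) = 1/(F - U) + F/U (X(F, U) = F/U + 1/(F - U) = 1/(F - U) + F/U)
(X(o, 1)*B)*94 = (((1 + (-9)² - 1*(-9)*1)/(1*(-9 - 1*1)))*(-53))*94 = ((1*(1 + 81 + 9)/(-9 - 1))*(-53))*94 = ((1*91/(-10))*(-53))*94 = ((1*(-⅒)*91)*(-53))*94 = -91/10*(-53)*94 = (4823/10)*94 = 226681/5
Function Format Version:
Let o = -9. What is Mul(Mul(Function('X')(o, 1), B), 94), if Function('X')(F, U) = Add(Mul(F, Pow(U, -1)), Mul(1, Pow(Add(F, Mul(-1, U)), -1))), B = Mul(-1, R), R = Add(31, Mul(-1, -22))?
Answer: Rational(226681, 5) ≈ 45336.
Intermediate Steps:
R = 53 (R = Add(31, 22) = 53)
B = -53 (B = Mul(-1, 53) = -53)
Function('X')(F, U) = Add(Pow(Add(F, Mul(-1, U)), -1), Mul(F, Pow(U, -1))) (Function('X')(F, U) = Add(Mul(F, Pow(U, -1)), Pow(Add(F, Mul(-1, U)), -1)) = Add(Pow(Add(F, Mul(-1, U)), -1), Mul(F, Pow(U, -1))))
Mul(Mul(Function('X')(o, 1), B), 94) = Mul(Mul(Mul(Pow(1, -1), Pow(Add(-9, Mul(-1, 1)), -1), Add(1, Pow(-9, 2), Mul(-1, -9, 1))), -53), 94) = Mul(Mul(Mul(1, Pow(Add(-9, -1), -1), Add(1, 81, 9)), -53), 94) = Mul(Mul(Mul(1, Pow(-10, -1), 91), -53), 94) = Mul(Mul(Mul(1, Rational(-1, 10), 91), -53), 94) = Mul(Mul(Rational(-91, 10), -53), 94) = Mul(Rational(4823, 10), 94) = Rational(226681, 5)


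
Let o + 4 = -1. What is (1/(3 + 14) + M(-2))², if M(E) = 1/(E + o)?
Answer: 100/14161 ≈ 0.0070616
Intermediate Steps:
o = -5 (o = -4 - 1 = -5)
M(E) = 1/(-5 + E) (M(E) = 1/(E - 5) = 1/(-5 + E))
(1/(3 + 14) + M(-2))² = (1/(3 + 14) + 1/(-5 - 2))² = (1/17 + 1/(-7))² = (1/17 - ⅐)² = (-10/119)² = 100/14161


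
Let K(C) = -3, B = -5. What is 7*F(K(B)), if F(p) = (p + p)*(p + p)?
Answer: 252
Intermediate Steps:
F(p) = 4*p² (F(p) = (2*p)*(2*p) = 4*p²)
7*F(K(B)) = 7*(4*(-3)²) = 7*(4*9) = 7*36 = 252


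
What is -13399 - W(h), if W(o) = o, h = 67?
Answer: -13466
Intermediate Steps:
-13399 - W(h) = -13399 - 1*67 = -13399 - 67 = -13466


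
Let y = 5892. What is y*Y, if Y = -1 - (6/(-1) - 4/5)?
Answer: 170868/5 ≈ 34174.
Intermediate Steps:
Y = 29/5 (Y = -1 - (6*(-1) - 4*⅕) = -1 - (-6 - ⅘) = -1 - 1*(-34/5) = -1 + 34/5 = 29/5 ≈ 5.8000)
y*Y = 5892*(29/5) = 170868/5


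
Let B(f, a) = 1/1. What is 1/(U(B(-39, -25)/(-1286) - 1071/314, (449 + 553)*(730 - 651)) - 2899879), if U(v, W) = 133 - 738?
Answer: -1/2900484 ≈ -3.4477e-7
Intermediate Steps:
B(f, a) = 1
U(v, W) = -605
1/(U(B(-39, -25)/(-1286) - 1071/314, (449 + 553)*(730 - 651)) - 2899879) = 1/(-605 - 2899879) = 1/(-2900484) = -1/2900484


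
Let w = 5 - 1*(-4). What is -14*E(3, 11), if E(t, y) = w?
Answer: -126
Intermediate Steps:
w = 9 (w = 5 + 4 = 9)
E(t, y) = 9
-14*E(3, 11) = -14*9 = -126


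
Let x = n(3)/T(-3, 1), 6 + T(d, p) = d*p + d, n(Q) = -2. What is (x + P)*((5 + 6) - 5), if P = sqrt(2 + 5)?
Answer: 1 + 6*sqrt(7) ≈ 16.875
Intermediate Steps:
P = sqrt(7) ≈ 2.6458
T(d, p) = -6 + d + d*p (T(d, p) = -6 + (d*p + d) = -6 + (d + d*p) = -6 + d + d*p)
x = 1/6 (x = -2/(-6 - 3 - 3*1) = -2/(-6 - 3 - 3) = -2/(-12) = -2*(-1/12) = 1/6 ≈ 0.16667)
(x + P)*((5 + 6) - 5) = (1/6 + sqrt(7))*((5 + 6) - 5) = (1/6 + sqrt(7))*(11 - 5) = (1/6 + sqrt(7))*6 = 1 + 6*sqrt(7)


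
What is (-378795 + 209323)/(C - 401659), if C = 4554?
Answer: 169472/397105 ≈ 0.42677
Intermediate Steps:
(-378795 + 209323)/(C - 401659) = (-378795 + 209323)/(4554 - 401659) = -169472/(-397105) = -169472*(-1/397105) = 169472/397105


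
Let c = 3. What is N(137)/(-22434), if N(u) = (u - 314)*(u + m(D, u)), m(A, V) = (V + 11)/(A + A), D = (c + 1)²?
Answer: 66847/59824 ≈ 1.1174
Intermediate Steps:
D = 16 (D = (3 + 1)² = 4² = 16)
m(A, V) = (11 + V)/(2*A) (m(A, V) = (11 + V)/((2*A)) = (11 + V)*(1/(2*A)) = (11 + V)/(2*A))
N(u) = (-314 + u)*(11/32 + 33*u/32) (N(u) = (u - 314)*(u + (½)*(11 + u)/16) = (-314 + u)*(u + (½)*(1/16)*(11 + u)) = (-314 + u)*(u + (11/32 + u/32)) = (-314 + u)*(11/32 + 33*u/32))
N(137)/(-22434) = (-1727/16 - 10351/32*137 + (33/32)*137²)/(-22434) = (-1727/16 - 1418087/32 + (33/32)*18769)*(-1/22434) = (-1727/16 - 1418087/32 + 619377/32)*(-1/22434) = -200541/8*(-1/22434) = 66847/59824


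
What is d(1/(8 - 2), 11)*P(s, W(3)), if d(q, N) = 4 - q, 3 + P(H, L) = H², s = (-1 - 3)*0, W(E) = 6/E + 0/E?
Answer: -23/2 ≈ -11.500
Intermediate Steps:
W(E) = 6/E (W(E) = 6/E + 0 = 6/E)
s = 0 (s = -4*0 = 0)
P(H, L) = -3 + H²
d(1/(8 - 2), 11)*P(s, W(3)) = (4 - 1/(8 - 2))*(-3 + 0²) = (4 - 1/6)*(-3 + 0) = (4 - 1*⅙)*(-3) = (4 - ⅙)*(-3) = (23/6)*(-3) = -23/2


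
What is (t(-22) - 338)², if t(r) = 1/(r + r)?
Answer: 221206129/1936 ≈ 1.1426e+5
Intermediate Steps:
t(r) = 1/(2*r)
(t(-22) - 338)² = ((½)/(-22) - 338)² = ((½)*(-1/22) - 338)² = (-1/44 - 338)² = (-14873/44)² = 221206129/1936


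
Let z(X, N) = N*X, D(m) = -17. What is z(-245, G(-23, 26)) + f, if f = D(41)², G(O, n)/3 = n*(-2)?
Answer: 38509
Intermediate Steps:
G(O, n) = -6*n (G(O, n) = 3*(n*(-2)) = 3*(-2*n) = -6*n)
f = 289 (f = (-17)² = 289)
z(-245, G(-23, 26)) + f = -6*26*(-245) + 289 = -156*(-245) + 289 = 38220 + 289 = 38509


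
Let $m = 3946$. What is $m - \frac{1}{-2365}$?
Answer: $\frac{9332291}{2365} \approx 3946.0$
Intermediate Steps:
$m - \frac{1}{-2365} = 3946 - \frac{1}{-2365} = 3946 - - \frac{1}{2365} = 3946 + \frac{1}{2365} = \frac{9332291}{2365}$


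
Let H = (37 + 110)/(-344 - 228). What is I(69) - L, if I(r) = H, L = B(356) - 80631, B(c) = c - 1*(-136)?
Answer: 45839361/572 ≈ 80139.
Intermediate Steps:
H = -147/572 (H = 147/(-572) = 147*(-1/572) = -147/572 ≈ -0.25699)
B(c) = 136 + c (B(c) = c + 136 = 136 + c)
L = -80139 (L = (136 + 356) - 80631 = 492 - 80631 = -80139)
I(r) = -147/572
I(69) - L = -147/572 - 1*(-80139) = -147/572 + 80139 = 45839361/572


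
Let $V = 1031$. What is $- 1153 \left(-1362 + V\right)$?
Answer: $381643$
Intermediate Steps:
$- 1153 \left(-1362 + V\right) = - 1153 \left(-1362 + 1031\right) = \left(-1153\right) \left(-331\right) = 381643$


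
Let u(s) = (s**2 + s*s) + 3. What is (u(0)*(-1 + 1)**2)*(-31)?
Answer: 0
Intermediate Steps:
u(s) = 3 + 2*s**2 (u(s) = (s**2 + s**2) + 3 = 2*s**2 + 3 = 3 + 2*s**2)
(u(0)*(-1 + 1)**2)*(-31) = ((3 + 2*0**2)*(-1 + 1)**2)*(-31) = ((3 + 2*0)*0**2)*(-31) = ((3 + 0)*0)*(-31) = (3*0)*(-31) = 0*(-31) = 0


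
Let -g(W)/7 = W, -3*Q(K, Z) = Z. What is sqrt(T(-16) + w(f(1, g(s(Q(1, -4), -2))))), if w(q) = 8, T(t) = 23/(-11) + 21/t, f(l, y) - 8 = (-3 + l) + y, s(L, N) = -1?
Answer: sqrt(8899)/44 ≈ 2.1440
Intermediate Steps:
Q(K, Z) = -Z/3
g(W) = -7*W
f(l, y) = 5 + l + y (f(l, y) = 8 + ((-3 + l) + y) = 8 + (-3 + l + y) = 5 + l + y)
T(t) = -23/11 + 21/t (T(t) = 23*(-1/11) + 21/t = -23/11 + 21/t)
sqrt(T(-16) + w(f(1, g(s(Q(1, -4), -2))))) = sqrt((-23/11 + 21/(-16)) + 8) = sqrt((-23/11 + 21*(-1/16)) + 8) = sqrt((-23/11 - 21/16) + 8) = sqrt(-599/176 + 8) = sqrt(809/176) = sqrt(8899)/44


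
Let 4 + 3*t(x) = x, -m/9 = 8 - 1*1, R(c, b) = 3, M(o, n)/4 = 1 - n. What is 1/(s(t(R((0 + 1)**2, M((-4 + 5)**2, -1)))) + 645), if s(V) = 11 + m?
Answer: 1/593 ≈ 0.0016863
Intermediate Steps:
M(o, n) = 4 - 4*n (M(o, n) = 4*(1 - n) = 4 - 4*n)
m = -63 (m = -9*(8 - 1*1) = -9*(8 - 1) = -9*7 = -63)
t(x) = -4/3 + x/3
s(V) = -52 (s(V) = 11 - 63 = -52)
1/(s(t(R((0 + 1)**2, M((-4 + 5)**2, -1)))) + 645) = 1/(-52 + 645) = 1/593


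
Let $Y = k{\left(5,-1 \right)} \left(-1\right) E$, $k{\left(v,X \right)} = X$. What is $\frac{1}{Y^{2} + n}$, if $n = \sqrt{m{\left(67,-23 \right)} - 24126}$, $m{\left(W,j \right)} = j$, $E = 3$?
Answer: $\frac{9}{24230} - \frac{i \sqrt{24149}}{24230} \approx 0.00037144 - 0.0064135 i$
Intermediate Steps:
$Y = 3$ ($Y = \left(-1\right) \left(-1\right) 3 = 1 \cdot 3 = 3$)
$n = i \sqrt{24149}$ ($n = \sqrt{-23 - 24126} = \sqrt{-24149} = i \sqrt{24149} \approx 155.4 i$)
$\frac{1}{Y^{2} + n} = \frac{1}{3^{2} + i \sqrt{24149}} = \frac{1}{9 + i \sqrt{24149}}$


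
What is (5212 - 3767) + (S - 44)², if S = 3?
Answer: 3126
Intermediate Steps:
(5212 - 3767) + (S - 44)² = (5212 - 3767) + (3 - 44)² = 1445 + (-41)² = 1445 + 1681 = 3126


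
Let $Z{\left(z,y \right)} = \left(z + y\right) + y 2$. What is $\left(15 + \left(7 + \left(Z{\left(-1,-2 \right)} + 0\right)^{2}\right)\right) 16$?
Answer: $1136$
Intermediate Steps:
$Z{\left(z,y \right)} = z + 3 y$ ($Z{\left(z,y \right)} = \left(y + z\right) + 2 y = z + 3 y$)
$\left(15 + \left(7 + \left(Z{\left(-1,-2 \right)} + 0\right)^{2}\right)\right) 16 = \left(15 + \left(7 + \left(\left(-1 + 3 \left(-2\right)\right) + 0\right)^{2}\right)\right) 16 = \left(15 + \left(7 + \left(\left(-1 - 6\right) + 0\right)^{2}\right)\right) 16 = \left(15 + \left(7 + \left(-7 + 0\right)^{2}\right)\right) 16 = \left(15 + \left(7 + \left(-7\right)^{2}\right)\right) 16 = \left(15 + \left(7 + 49\right)\right) 16 = \left(15 + 56\right) 16 = 71 \cdot 16 = 1136$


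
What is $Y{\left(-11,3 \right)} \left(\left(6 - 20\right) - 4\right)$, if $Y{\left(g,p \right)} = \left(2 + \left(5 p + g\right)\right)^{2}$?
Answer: $-648$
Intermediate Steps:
$Y{\left(g,p \right)} = \left(2 + g + 5 p\right)^{2}$ ($Y{\left(g,p \right)} = \left(2 + \left(g + 5 p\right)\right)^{2} = \left(2 + g + 5 p\right)^{2}$)
$Y{\left(-11,3 \right)} \left(\left(6 - 20\right) - 4\right) = \left(2 - 11 + 5 \cdot 3\right)^{2} \left(\left(6 - 20\right) - 4\right) = \left(2 - 11 + 15\right)^{2} \left(\left(6 - 20\right) - 4\right) = 6^{2} \left(-14 - 4\right) = 36 \left(-18\right) = -648$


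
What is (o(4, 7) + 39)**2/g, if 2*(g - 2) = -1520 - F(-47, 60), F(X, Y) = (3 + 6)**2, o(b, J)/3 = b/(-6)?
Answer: -2738/1597 ≈ -1.7145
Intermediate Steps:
o(b, J) = -b/2 (o(b, J) = 3*(b/(-6)) = 3*(b*(-1/6)) = 3*(-b/6) = -b/2)
F(X, Y) = 81 (F(X, Y) = 9**2 = 81)
g = -1597/2 (g = 2 + (-1520 - 1*81)/2 = 2 + (-1520 - 81)/2 = 2 + (1/2)*(-1601) = 2 - 1601/2 = -1597/2 ≈ -798.50)
(o(4, 7) + 39)**2/g = (-1/2*4 + 39)**2/(-1597/2) = (-2 + 39)**2*(-2/1597) = 37**2*(-2/1597) = 1369*(-2/1597) = -2738/1597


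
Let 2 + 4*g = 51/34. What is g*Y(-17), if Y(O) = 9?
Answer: -9/8 ≈ -1.1250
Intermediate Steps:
g = -⅛ (g = -½ + (51/34)/4 = -½ + (51*(1/34))/4 = -½ + (¼)*(3/2) = -½ + 3/8 = -⅛ ≈ -0.12500)
g*Y(-17) = -⅛*9 = -9/8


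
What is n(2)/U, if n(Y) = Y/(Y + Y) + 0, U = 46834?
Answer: 1/93668 ≈ 1.0676e-5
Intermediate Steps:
n(Y) = ½ (n(Y) = Y/((2*Y)) + 0 = Y*(1/(2*Y)) + 0 = ½ + 0 = ½)
n(2)/U = (½)/46834 = (½)*(1/46834) = 1/93668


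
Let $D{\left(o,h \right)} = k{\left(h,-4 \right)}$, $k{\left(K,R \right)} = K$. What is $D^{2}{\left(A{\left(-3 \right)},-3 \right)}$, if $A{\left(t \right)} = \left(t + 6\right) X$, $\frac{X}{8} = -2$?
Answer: $9$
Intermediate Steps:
$X = -16$ ($X = 8 \left(-2\right) = -16$)
$A{\left(t \right)} = -96 - 16 t$ ($A{\left(t \right)} = \left(t + 6\right) \left(-16\right) = \left(6 + t\right) \left(-16\right) = -96 - 16 t$)
$D{\left(o,h \right)} = h$
$D^{2}{\left(A{\left(-3 \right)},-3 \right)} = \left(-3\right)^{2} = 9$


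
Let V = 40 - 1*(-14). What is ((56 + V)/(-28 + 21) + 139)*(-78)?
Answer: -67314/7 ≈ -9616.3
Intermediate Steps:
V = 54 (V = 40 + 14 = 54)
((56 + V)/(-28 + 21) + 139)*(-78) = ((56 + 54)/(-28 + 21) + 139)*(-78) = (110/(-7) + 139)*(-78) = (110*(-⅐) + 139)*(-78) = (-110/7 + 139)*(-78) = (863/7)*(-78) = -67314/7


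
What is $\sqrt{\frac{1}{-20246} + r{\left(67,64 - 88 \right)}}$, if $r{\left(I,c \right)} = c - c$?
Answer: $\frac{i \sqrt{20246}}{20246} \approx 0.007028 i$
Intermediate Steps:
$r{\left(I,c \right)} = 0$
$\sqrt{\frac{1}{-20246} + r{\left(67,64 - 88 \right)}} = \sqrt{\frac{1}{-20246} + 0} = \sqrt{- \frac{1}{20246} + 0} = \sqrt{- \frac{1}{20246}} = \frac{i \sqrt{20246}}{20246}$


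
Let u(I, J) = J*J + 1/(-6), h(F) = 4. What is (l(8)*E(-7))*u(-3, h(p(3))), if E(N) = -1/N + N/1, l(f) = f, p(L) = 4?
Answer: -6080/7 ≈ -868.57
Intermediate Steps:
E(N) = N - 1/N (E(N) = -1/N + N*1 = -1/N + N = N - 1/N)
u(I, J) = -1/6 + J**2 (u(I, J) = J**2 - 1/6 = -1/6 + J**2)
(l(8)*E(-7))*u(-3, h(p(3))) = (8*(-7 - 1/(-7)))*(-1/6 + 4**2) = (8*(-7 - 1*(-1/7)))*(-1/6 + 16) = (8*(-7 + 1/7))*(95/6) = (8*(-48/7))*(95/6) = -384/7*95/6 = -6080/7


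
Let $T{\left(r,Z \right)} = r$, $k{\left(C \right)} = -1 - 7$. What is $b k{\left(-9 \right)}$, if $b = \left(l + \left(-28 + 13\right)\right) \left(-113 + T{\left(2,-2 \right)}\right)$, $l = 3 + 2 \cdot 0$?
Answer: $-10656$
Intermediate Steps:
$k{\left(C \right)} = -8$ ($k{\left(C \right)} = -1 - 7 = -8$)
$l = 3$ ($l = 3 + 0 = 3$)
$b = 1332$ ($b = \left(3 + \left(-28 + 13\right)\right) \left(-113 + 2\right) = \left(3 - 15\right) \left(-111\right) = \left(-12\right) \left(-111\right) = 1332$)
$b k{\left(-9 \right)} = 1332 \left(-8\right) = -10656$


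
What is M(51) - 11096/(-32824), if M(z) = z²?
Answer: 10673290/4103 ≈ 2601.3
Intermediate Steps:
M(51) - 11096/(-32824) = 51² - 11096/(-32824) = 2601 - 11096*(-1)/32824 = 2601 - 1*(-1387/4103) = 2601 + 1387/4103 = 10673290/4103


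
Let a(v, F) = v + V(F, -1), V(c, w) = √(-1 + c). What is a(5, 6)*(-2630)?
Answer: -13150 - 2630*√5 ≈ -19031.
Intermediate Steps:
a(v, F) = v + √(-1 + F)
a(5, 6)*(-2630) = (5 + √(-1 + 6))*(-2630) = (5 + √5)*(-2630) = -13150 - 2630*√5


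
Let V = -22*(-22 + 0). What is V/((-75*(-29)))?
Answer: 484/2175 ≈ 0.22253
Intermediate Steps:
V = 484 (V = -22*(-22) = 484)
V/((-75*(-29))) = 484/((-75*(-29))) = 484/2175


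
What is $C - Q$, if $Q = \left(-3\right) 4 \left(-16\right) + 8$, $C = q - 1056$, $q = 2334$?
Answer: $1078$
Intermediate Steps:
$C = 1278$ ($C = 2334 - 1056 = 1278$)
$Q = 200$ ($Q = \left(-12\right) \left(-16\right) + 8 = 192 + 8 = 200$)
$C - Q = 1278 - 200 = 1078$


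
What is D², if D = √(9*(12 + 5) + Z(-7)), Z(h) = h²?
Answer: 202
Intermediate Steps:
D = √202 (D = √(9*(12 + 5) + (-7)²) = √(9*17 + 49) = √(153 + 49) = √202 ≈ 14.213)
D² = (√202)² = 202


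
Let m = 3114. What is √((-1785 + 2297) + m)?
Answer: 7*√74 ≈ 60.216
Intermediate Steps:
√((-1785 + 2297) + m) = √((-1785 + 2297) + 3114) = √(512 + 3114) = √3626 = 7*√74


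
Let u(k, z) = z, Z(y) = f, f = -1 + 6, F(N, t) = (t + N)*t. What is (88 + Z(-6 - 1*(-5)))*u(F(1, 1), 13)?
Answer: 1209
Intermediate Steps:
F(N, t) = t*(N + t) (F(N, t) = (N + t)*t = t*(N + t))
f = 5
Z(y) = 5
(88 + Z(-6 - 1*(-5)))*u(F(1, 1), 13) = (88 + 5)*13 = 93*13 = 1209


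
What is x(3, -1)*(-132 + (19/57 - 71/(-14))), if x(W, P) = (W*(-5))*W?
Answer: 79755/14 ≈ 5696.8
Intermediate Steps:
x(W, P) = -5*W² (x(W, P) = (-5*W)*W = -5*W²)
x(3, -1)*(-132 + (19/57 - 71/(-14))) = (-5*3²)*(-132 + (19/57 - 71/(-14))) = (-5*9)*(-132 + (19*(1/57) - 71*(-1/14))) = -45*(-132 + (⅓ + 71/14)) = -45*(-132 + 227/42) = -45*(-5317/42) = 79755/14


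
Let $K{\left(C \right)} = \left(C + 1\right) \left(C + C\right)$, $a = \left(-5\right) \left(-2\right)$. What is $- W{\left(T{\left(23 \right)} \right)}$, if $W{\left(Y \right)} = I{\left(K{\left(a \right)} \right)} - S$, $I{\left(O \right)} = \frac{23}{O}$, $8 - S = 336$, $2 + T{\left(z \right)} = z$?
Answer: $- \frac{72183}{220} \approx -328.1$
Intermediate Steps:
$a = 10$
$T{\left(z \right)} = -2 + z$
$K{\left(C \right)} = 2 C \left(1 + C\right)$ ($K{\left(C \right)} = \left(1 + C\right) 2 C = 2 C \left(1 + C\right)$)
$S = -328$ ($S = 8 - 336 = -328$)
$W{\left(Y \right)} = \frac{72183}{220}$ ($W{\left(Y \right)} = \frac{23}{2 \cdot 10 \left(1 + 10\right)} - -328 = \frac{23}{2 \cdot 10 \cdot 11} + 328 = \frac{23}{220} + 328 = \frac{72183}{220}$)
$- W{\left(T{\left(23 \right)} \right)} = \left(-1\right) \frac{72183}{220} = - \frac{72183}{220}$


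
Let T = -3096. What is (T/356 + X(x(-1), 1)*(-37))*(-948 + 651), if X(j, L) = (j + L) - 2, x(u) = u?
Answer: -1726164/89 ≈ -19395.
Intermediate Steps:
X(j, L) = -2 + L + j (X(j, L) = (L + j) - 2 = -2 + L + j)
(T/356 + X(x(-1), 1)*(-37))*(-948 + 651) = (-3096/356 + (-2 + 1 - 1)*(-37))*(-948 + 651) = (-3096*1/356 - 2*(-37))*(-297) = (-774/89 + 74)*(-297) = (5812/89)*(-297) = -1726164/89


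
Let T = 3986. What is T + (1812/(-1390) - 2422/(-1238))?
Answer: 1715077961/430205 ≈ 3986.7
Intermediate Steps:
T + (1812/(-1390) - 2422/(-1238)) = 3986 + (1812/(-1390) - 2422/(-1238)) = 3986 + (1812*(-1/1390) - 2422*(-1/1238)) = 3986 + (-906/695 + 1211/619) = 3986 + 280831/430205 = 1715077961/430205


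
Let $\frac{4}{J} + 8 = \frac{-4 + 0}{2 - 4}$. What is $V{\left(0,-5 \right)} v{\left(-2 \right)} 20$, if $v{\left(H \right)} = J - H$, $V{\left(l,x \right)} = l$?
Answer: $0$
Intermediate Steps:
$J = - \frac{2}{3}$ ($J = \frac{4}{-8 + \frac{-4 + 0}{2 - 4}} = \frac{4}{-8 - \frac{4}{-2}} = \frac{4}{-8 - -2} = \frac{4}{-8 + 2} = \frac{4}{-6} = 4 \left(- \frac{1}{6}\right) = - \frac{2}{3} \approx -0.66667$)
$v{\left(H \right)} = - \frac{2}{3} - H$
$V{\left(0,-5 \right)} v{\left(-2 \right)} 20 = 0 \left(- \frac{2}{3} - -2\right) 20 = 0 \left(- \frac{2}{3} + 2\right) 20 = 0 \cdot \frac{4}{3} \cdot 20 = 0 \cdot 20 = 0$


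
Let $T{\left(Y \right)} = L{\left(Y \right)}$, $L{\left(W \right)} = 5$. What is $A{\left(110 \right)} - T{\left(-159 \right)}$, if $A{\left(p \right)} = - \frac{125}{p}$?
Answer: $- \frac{135}{22} \approx -6.1364$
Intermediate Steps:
$T{\left(Y \right)} = 5$
$A{\left(110 \right)} - T{\left(-159 \right)} = - \frac{125}{110} - 5 = \left(-125\right) \frac{1}{110} - 5 = - \frac{25}{22} - 5 = - \frac{135}{22}$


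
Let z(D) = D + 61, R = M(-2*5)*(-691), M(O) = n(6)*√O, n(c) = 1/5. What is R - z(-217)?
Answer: 156 - 691*I*√10/5 ≈ 156.0 - 437.03*I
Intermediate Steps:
n(c) = ⅕ (n(c) = 1*(⅕) = ⅕)
M(O) = √O/5
R = -691*I*√10/5 (R = (√(-2*5)/5)*(-691) = (√(-10)/5)*(-691) = ((I*√10)/5)*(-691) = (I*√10/5)*(-691) = -691*I*√10/5 ≈ -437.03*I)
z(D) = 61 + D
R - z(-217) = -691*I*√10/5 - (61 - 217) = -691*I*√10/5 - 1*(-156) = -691*I*√10/5 + 156 = 156 - 691*I*√10/5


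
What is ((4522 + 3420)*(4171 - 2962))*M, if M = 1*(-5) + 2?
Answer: -28805634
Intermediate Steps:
M = -3 (M = -5 + 2 = -3)
((4522 + 3420)*(4171 - 2962))*M = ((4522 + 3420)*(4171 - 2962))*(-3) = (7942*1209)*(-3) = 9601878*(-3) = -28805634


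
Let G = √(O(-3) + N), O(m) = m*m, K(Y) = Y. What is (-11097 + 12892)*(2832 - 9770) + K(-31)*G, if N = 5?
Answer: -12453710 - 31*√14 ≈ -1.2454e+7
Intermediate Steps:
O(m) = m²
G = √14 (G = √((-3)² + 5) = √(9 + 5) = √14 ≈ 3.7417)
(-11097 + 12892)*(2832 - 9770) + K(-31)*G = (-11097 + 12892)*(2832 - 9770) - 31*√14 = 1795*(-6938) - 31*√14 = -12453710 - 31*√14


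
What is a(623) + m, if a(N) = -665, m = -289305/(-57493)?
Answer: -37943540/57493 ≈ -659.97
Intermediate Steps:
m = 289305/57493 (m = -289305*(-1/57493) = 289305/57493 ≈ 5.0320)
a(623) + m = -665 + 289305/57493 = -37943540/57493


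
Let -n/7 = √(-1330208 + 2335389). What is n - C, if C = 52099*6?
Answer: -312594 - 7*√1005181 ≈ -3.1961e+5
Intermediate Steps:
n = -7*√1005181 (n = -7*√(-1330208 + 2335389) = -7*√1005181 ≈ -7018.1)
C = 312594
n - C = -7*√1005181 - 1*312594 = -7*√1005181 - 312594 = -312594 - 7*√1005181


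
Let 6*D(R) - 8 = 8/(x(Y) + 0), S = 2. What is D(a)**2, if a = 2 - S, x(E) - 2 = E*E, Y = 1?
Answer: 256/81 ≈ 3.1605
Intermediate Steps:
x(E) = 2 + E**2 (x(E) = 2 + E*E = 2 + E**2)
a = 0 (a = 2 - 1*2 = 2 - 2 = 0)
D(R) = 16/9 (D(R) = 4/3 + (8/((2 + 1**2) + 0))/6 = 4/3 + (8/((2 + 1) + 0))/6 = 4/3 + (8/(3 + 0))/6 = 4/3 + (8/3)/6 = 4/3 + (8*(1/3))/6 = 4/3 + (1/6)*(8/3) = 4/3 + 4/9 = 16/9)
D(a)**2 = (16/9)**2 = 256/81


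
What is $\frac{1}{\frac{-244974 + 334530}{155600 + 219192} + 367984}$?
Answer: $\frac{93698}{34479387221} \approx 2.7175 \cdot 10^{-6}$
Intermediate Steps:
$\frac{1}{\frac{-244974 + 334530}{155600 + 219192} + 367984} = \frac{1}{\frac{89556}{374792} + 367984} = \frac{1}{89556 \cdot \frac{1}{374792} + 367984} = \frac{1}{\frac{22389}{93698} + 367984} = \frac{1}{\frac{34479387221}{93698}} = \frac{93698}{34479387221}$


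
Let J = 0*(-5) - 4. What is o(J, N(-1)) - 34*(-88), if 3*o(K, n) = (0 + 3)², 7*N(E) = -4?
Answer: 2995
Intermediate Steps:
J = -4 (J = 0 - 4 = -4)
N(E) = -4/7 (N(E) = (⅐)*(-4) = -4/7)
o(K, n) = 3 (o(K, n) = (0 + 3)²/3 = (⅓)*3² = (⅓)*9 = 3)
o(J, N(-1)) - 34*(-88) = 3 - 34*(-88) = 3 + 2992 = 2995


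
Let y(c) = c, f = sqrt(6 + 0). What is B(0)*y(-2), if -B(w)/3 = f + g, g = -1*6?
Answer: -36 + 6*sqrt(6) ≈ -21.303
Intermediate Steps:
f = sqrt(6) ≈ 2.4495
g = -6
B(w) = 18 - 3*sqrt(6) (B(w) = -3*(sqrt(6) - 6) = -3*(-6 + sqrt(6)) = 18 - 3*sqrt(6))
B(0)*y(-2) = (18 - 3*sqrt(6))*(-2) = -36 + 6*sqrt(6)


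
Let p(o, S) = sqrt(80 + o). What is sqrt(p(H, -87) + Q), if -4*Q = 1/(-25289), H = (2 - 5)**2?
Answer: sqrt(209 + 21141604*sqrt(89))/4598 ≈ 3.0715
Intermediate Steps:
H = 9 (H = (-3)**2 = 9)
Q = 1/101156 (Q = -1/4/(-25289) = -1/4*(-1/25289) = 1/101156 ≈ 9.8857e-6)
sqrt(p(H, -87) + Q) = sqrt(sqrt(80 + 9) + 1/101156) = sqrt(sqrt(89) + 1/101156) = sqrt(1/101156 + sqrt(89))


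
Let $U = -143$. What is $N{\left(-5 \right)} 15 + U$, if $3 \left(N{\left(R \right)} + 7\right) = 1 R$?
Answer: $-273$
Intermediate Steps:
$N{\left(R \right)} = -7 + \frac{R}{3}$ ($N{\left(R \right)} = -7 + \frac{1 R}{3} = -7 + \frac{R}{3}$)
$N{\left(-5 \right)} 15 + U = \left(-7 + \frac{1}{3} \left(-5\right)\right) 15 - 143 = \left(-7 - \frac{5}{3}\right) 15 - 143 = \left(- \frac{26}{3}\right) 15 - 143 = -130 - 143 = -273$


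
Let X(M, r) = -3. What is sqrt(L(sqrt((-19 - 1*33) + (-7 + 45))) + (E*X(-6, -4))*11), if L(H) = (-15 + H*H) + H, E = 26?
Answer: sqrt(-887 + I*sqrt(14)) ≈ 0.06282 + 29.783*I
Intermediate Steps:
L(H) = -15 + H + H**2 (L(H) = (-15 + H**2) + H = -15 + H + H**2)
sqrt(L(sqrt((-19 - 1*33) + (-7 + 45))) + (E*X(-6, -4))*11) = sqrt((-15 + sqrt((-19 - 1*33) + (-7 + 45)) + (sqrt((-19 - 1*33) + (-7 + 45)))**2) + (26*(-3))*11) = sqrt((-15 + sqrt((-19 - 33) + 38) + (sqrt((-19 - 33) + 38))**2) - 78*11) = sqrt((-15 + sqrt(-52 + 38) + (sqrt(-52 + 38))**2) - 858) = sqrt((-15 + sqrt(-14) + (sqrt(-14))**2) - 858) = sqrt((-15 + I*sqrt(14) + (I*sqrt(14))**2) - 858) = sqrt((-15 + I*sqrt(14) - 14) - 858) = sqrt((-29 + I*sqrt(14)) - 858) = sqrt(-887 + I*sqrt(14))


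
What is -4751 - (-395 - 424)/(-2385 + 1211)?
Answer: -5578493/1174 ≈ -4751.7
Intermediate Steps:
-4751 - (-395 - 424)/(-2385 + 1211) = -4751 - (-819)/(-1174) = -4751 - (-819)*(-1)/1174 = -4751 - 1*819/1174 = -4751 - 819/1174 = -5578493/1174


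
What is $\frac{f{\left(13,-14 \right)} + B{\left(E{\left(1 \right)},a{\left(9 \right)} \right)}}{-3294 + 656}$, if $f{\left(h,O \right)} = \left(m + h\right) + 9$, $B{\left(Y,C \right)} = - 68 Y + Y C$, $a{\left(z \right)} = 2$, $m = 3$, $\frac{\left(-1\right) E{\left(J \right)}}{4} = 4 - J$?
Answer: $- \frac{817}{2638} \approx -0.3097$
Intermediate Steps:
$E{\left(J \right)} = -16 + 4 J$ ($E{\left(J \right)} = - 4 \left(4 - J\right) = -16 + 4 J$)
$B{\left(Y,C \right)} = - 68 Y + C Y$
$f{\left(h,O \right)} = 12 + h$ ($f{\left(h,O \right)} = \left(3 + h\right) + 9 = 12 + h$)
$\frac{f{\left(13,-14 \right)} + B{\left(E{\left(1 \right)},a{\left(9 \right)} \right)}}{-3294 + 656} = \frac{\left(12 + 13\right) + \left(-16 + 4 \cdot 1\right) \left(-68 + 2\right)}{-3294 + 656} = \frac{25 + \left(-16 + 4\right) \left(-66\right)}{-2638} = \left(25 - -792\right) \left(- \frac{1}{2638}\right) = \left(25 + 792\right) \left(- \frac{1}{2638}\right) = 817 \left(- \frac{1}{2638}\right) = - \frac{817}{2638}$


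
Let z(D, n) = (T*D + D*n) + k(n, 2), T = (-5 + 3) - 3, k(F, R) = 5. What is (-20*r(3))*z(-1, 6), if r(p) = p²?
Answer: -720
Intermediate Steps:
T = -5 (T = -2 - 3 = -5)
z(D, n) = 5 - 5*D + D*n (z(D, n) = (-5*D + D*n) + 5 = 5 - 5*D + D*n)
(-20*r(3))*z(-1, 6) = (-20*3²)*(5 - 5*(-1) - 1*6) = (-20*9)*(5 + 5 - 6) = -180*4 = -720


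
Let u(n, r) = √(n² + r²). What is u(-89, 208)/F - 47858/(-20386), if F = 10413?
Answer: 23929/10193 + √51185/10413 ≈ 2.3693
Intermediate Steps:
u(-89, 208)/F - 47858/(-20386) = √((-89)² + 208²)/10413 - 47858/(-20386) = √(7921 + 43264)*(1/10413) - 47858*(-1/20386) = √51185*(1/10413) + 23929/10193 = √51185/10413 + 23929/10193 = 23929/10193 + √51185/10413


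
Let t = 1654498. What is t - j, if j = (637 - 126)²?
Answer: 1393377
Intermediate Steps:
j = 261121 (j = 511² = 261121)
t - j = 1654498 - 1*261121 = 1654498 - 261121 = 1393377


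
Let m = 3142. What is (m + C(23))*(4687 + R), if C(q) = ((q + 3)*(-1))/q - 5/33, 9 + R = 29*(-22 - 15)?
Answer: 8593617025/759 ≈ 1.1322e+7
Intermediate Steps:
R = -1082 (R = -9 + 29*(-22 - 15) = -9 + 29*(-37) = -9 - 1073 = -1082)
C(q) = -5/33 + (-3 - q)/q (C(q) = ((3 + q)*(-1))/q - 5*1/33 = (-3 - q)/q - 5/33 = -5/33 + (-3 - q)/q)
(m + C(23))*(4687 + R) = (3142 + (-38/33 - 3/23))*(4687 - 1082) = (3142 + (-38/33 - 3*1/23))*3605 = (3142 + (-38/33 - 3/23))*3605 = (3142 - 973/759)*3605 = (2383805/759)*3605 = 8593617025/759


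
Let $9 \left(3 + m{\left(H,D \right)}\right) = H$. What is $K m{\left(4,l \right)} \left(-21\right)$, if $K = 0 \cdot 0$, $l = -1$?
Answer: $0$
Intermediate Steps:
$m{\left(H,D \right)} = -3 + \frac{H}{9}$
$K = 0$
$K m{\left(4,l \right)} \left(-21\right) = 0 \left(-3 + \frac{1}{9} \cdot 4\right) \left(-21\right) = 0 \left(-3 + \frac{4}{9}\right) \left(-21\right) = 0 \left(- \frac{23}{9}\right) \left(-21\right) = 0 \left(-21\right) = 0$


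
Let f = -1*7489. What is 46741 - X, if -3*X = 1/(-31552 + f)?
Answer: 5474446142/117123 ≈ 46741.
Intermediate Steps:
f = -7489
X = 1/117123 (X = -1/(3*(-31552 - 7489)) = -1/3/(-39041) = -1/3*(-1/39041) = 1/117123 ≈ 8.5380e-6)
46741 - X = 46741 - 1*1/117123 = 46741 - 1/117123 = 5474446142/117123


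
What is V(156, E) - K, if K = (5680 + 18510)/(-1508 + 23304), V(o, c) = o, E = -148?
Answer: 1687993/10898 ≈ 154.89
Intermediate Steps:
K = 12095/10898 (K = 24190/21796 = 24190*(1/21796) = 12095/10898 ≈ 1.1098)
V(156, E) - K = 156 - 1*12095/10898 = 156 - 12095/10898 = 1687993/10898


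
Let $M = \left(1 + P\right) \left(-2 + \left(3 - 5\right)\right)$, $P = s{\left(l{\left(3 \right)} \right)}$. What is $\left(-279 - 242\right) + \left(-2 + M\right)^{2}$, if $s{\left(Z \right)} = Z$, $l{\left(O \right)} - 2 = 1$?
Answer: $-197$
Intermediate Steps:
$l{\left(O \right)} = 3$ ($l{\left(O \right)} = 2 + 1 = 3$)
$P = 3$
$M = -16$ ($M = \left(1 + 3\right) \left(-2 + \left(3 - 5\right)\right) = 4 \left(-2 - 2\right) = 4 \left(-4\right) = -16$)
$\left(-279 - 242\right) + \left(-2 + M\right)^{2} = \left(-279 - 242\right) + \left(-2 - 16\right)^{2} = -521 + \left(-18\right)^{2} = -521 + 324 = -197$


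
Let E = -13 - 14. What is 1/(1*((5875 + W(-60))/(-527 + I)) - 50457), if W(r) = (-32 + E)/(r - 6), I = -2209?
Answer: -9504/479563739 ≈ -1.9818e-5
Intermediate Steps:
E = -27
W(r) = -59/(-6 + r) (W(r) = (-32 - 27)/(r - 6) = -59/(-6 + r))
1/(1*((5875 + W(-60))/(-527 + I)) - 50457) = 1/(1*((5875 - 59/(-6 - 60))/(-527 - 2209)) - 50457) = 1/(1*((5875 - 59/(-66))/(-2736)) - 50457) = 1/(1*((5875 - 59*(-1/66))*(-1/2736)) - 50457) = 1/(1*((5875 + 59/66)*(-1/2736)) - 50457) = 1/(1*((387809/66)*(-1/2736)) - 50457) = 1/(1*(-20411/9504) - 50457) = 1/(-20411/9504 - 50457) = 1/(-479563739/9504) = -9504/479563739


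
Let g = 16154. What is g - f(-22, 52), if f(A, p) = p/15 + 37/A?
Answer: 5330231/330 ≈ 16152.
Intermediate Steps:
f(A, p) = 37/A + p/15 (f(A, p) = p*(1/15) + 37/A = p/15 + 37/A = 37/A + p/15)
g - f(-22, 52) = 16154 - (37/(-22) + (1/15)*52) = 16154 - (37*(-1/22) + 52/15) = 16154 - (-37/22 + 52/15) = 16154 - 1*589/330 = 16154 - 589/330 = 5330231/330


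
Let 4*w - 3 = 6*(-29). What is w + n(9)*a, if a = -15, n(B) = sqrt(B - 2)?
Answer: -171/4 - 15*sqrt(7) ≈ -82.436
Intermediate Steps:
n(B) = sqrt(-2 + B)
w = -171/4 (w = 3/4 + (6*(-29))/4 = 3/4 + (1/4)*(-174) = 3/4 - 87/2 = -171/4 ≈ -42.750)
w + n(9)*a = -171/4 + sqrt(-2 + 9)*(-15) = -171/4 + sqrt(7)*(-15) = -171/4 - 15*sqrt(7)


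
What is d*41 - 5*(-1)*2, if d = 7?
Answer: 297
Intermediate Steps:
d*41 - 5*(-1)*2 = 7*41 - 5*(-1)*2 = 287 + 5*2 = 287 + 10 = 297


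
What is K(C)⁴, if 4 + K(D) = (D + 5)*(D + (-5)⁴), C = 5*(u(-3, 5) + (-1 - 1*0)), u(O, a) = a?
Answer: 67541066170262881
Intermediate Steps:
C = 20 (C = 5*(5 + (-1 - 1*0)) = 5*(5 + (-1 + 0)) = 5*(5 - 1) = 5*4 = 20)
K(D) = -4 + (5 + D)*(625 + D) (K(D) = -4 + (D + 5)*(D + (-5)⁴) = -4 + (5 + D)*(D + 625) = -4 + (5 + D)*(625 + D))
K(C)⁴ = (3121 + 20² + 630*20)⁴ = (3121 + 400 + 12600)⁴ = 16121⁴ = 67541066170262881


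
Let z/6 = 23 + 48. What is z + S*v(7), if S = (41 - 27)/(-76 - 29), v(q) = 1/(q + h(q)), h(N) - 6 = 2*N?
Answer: 172528/405 ≈ 426.00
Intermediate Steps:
h(N) = 6 + 2*N
v(q) = 1/(6 + 3*q) (v(q) = 1/(q + (6 + 2*q)) = 1/(6 + 3*q))
S = -2/15 (S = 14/(-105) = 14*(-1/105) = -2/15 ≈ -0.13333)
z = 426 (z = 6*(23 + 48) = 6*71 = 426)
z + S*v(7) = 426 - 2/(45*(2 + 7)) = 426 - 2/(45*9) = 426 - 2/15*1/27 = 426 - 2/405 = 172528/405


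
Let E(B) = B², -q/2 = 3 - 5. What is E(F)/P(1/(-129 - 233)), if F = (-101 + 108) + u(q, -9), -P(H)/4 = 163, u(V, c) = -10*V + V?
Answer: -841/652 ≈ -1.2899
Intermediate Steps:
q = 4 (q = -2*(3 - 5) = -2*(-2) = 4)
u(V, c) = -9*V
P(H) = -652 (P(H) = -4*163 = -652)
F = -29 (F = (-101 + 108) - 9*4 = 7 - 36 = -29)
E(F)/P(1/(-129 - 233)) = (-29)²/(-652) = 841*(-1/652) = -841/652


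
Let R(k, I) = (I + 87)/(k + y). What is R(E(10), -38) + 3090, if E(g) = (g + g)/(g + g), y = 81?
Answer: 253429/82 ≈ 3090.6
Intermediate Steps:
E(g) = 1 (E(g) = (2*g)/((2*g)) = (2*g)*(1/(2*g)) = 1)
R(k, I) = (87 + I)/(81 + k) (R(k, I) = (I + 87)/(k + 81) = (87 + I)/(81 + k))
R(E(10), -38) + 3090 = (87 - 38)/(81 + 1) + 3090 = 49/82 + 3090 = 253429/82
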